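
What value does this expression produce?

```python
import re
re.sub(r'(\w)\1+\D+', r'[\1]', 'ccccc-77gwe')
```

`\1` has to match the exact text group 1 already captured.
Each match is replaced using the text its own group 1 captured.

'[c][7]'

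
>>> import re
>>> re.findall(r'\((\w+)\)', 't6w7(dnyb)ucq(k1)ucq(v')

['dnyb', 'k1']

Matches: at [4:10] match '(dnyb)', group 1 = 'dnyb'; at [13:17] match '(k1)', group 1 = 'k1'.
One capturing group, so `findall` returns just the captured substring from each match — 2 in all.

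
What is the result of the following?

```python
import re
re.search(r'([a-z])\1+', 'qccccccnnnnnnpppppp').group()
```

The backreference `\1` re-matches whatever the first group consumed, character for character.
`re.search` scans for the first position where the pattern succeeds.
The match spans [1:7] → 'cccccc'.
Captured: group 1 = 'c'.

'cccccc'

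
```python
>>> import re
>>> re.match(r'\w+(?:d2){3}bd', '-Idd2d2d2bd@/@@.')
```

`re.match` won't scan ahead — the pattern has to work from the very first character.
Here position 0 doesn't satisfy it, so the call returns None.

None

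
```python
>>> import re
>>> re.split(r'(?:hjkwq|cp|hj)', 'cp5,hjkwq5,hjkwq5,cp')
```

['', '5,', '5,', '5,', '']

Alternation isn't longest-match — the leftmost alternative that fits at this position is chosen.
Matches to split on: at [0:2] → 'cp'; at [4:9] → 'hjkwq'; at [11:16] → 'hjkwq'; at [18:20] → 'cp'.
Splitting on the pattern gives 5 pieces.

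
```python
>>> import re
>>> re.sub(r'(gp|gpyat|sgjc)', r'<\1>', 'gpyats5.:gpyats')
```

'<gp>yats5.:<gp>yats'

The regex engine tests alternatives in the order written; an earlier branch that matches wins even if a later one would match more.
Matches: at [0:2] → 'gp'; at [9:11] → 'gp'.
Each match is replaced using the text its own group 1 captured.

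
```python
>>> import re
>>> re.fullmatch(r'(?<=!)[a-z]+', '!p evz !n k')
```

`fullmatch` succeeds only if the pattern covers the string from start to end.
Here the string isn't matched end-to-end, so the call returns None.

None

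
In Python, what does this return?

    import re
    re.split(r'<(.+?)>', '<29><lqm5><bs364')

['', '29', '', 'lqm5', '<bs364']

The `?` after the quantifier makes it lazy — it takes as little as possible before letting the rest of the pattern try.
Matches to split on: at [0:4] → '<29>'; at [4:10] → '<lqm5>'.
Because the pattern has a capturing group, `split` also inserts each captured text between the pieces.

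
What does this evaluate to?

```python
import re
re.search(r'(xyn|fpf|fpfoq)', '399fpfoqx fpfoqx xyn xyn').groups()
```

The match spans [3:6] → 'fpf'.
Captured: group 1 = 'fpf'.

('fpf',)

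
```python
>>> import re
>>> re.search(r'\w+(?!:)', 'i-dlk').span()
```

The negative lookaround is zero-width — it rules out positions where the adjacent text would match, without consuming anything.
The match spans [0:1] → 'i'.

(0, 1)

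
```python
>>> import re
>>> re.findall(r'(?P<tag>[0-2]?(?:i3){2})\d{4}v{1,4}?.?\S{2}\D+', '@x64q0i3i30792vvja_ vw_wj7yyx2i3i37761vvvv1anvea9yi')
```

Pattern: optionally a character in [0-2], then the literal 'i3' repeated 2 times (captured as 'tag'); then exactly 4 of a digit, then 1 to 4 of the literal 'v' (lazy); then optionally any character, then exactly 2 of a non-whitespace character; then one or more of a non-digit.
One capturing group, so `findall` returns just the captured substring from each match — 2 in all.

['0i3i3', '2i3i3']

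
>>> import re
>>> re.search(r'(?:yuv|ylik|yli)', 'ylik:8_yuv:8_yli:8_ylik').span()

Alternation isn't longest-match — the leftmost alternative that fits at this position is chosen.
The match spans [0:4] → 'ylik'.

(0, 4)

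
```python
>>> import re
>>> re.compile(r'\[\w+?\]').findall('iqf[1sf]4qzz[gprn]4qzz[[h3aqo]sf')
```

['[1sf]', '[gprn]', '[h3aqo]']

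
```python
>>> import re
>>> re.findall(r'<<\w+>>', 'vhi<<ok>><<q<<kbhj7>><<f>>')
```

['<<ok>>', '<<kbhj7>>', '<<f>>']

Scanning left to right: at [3:9] → '<<ok>>'; at [12:21] → '<<kbhj7>>'; at [21:26] → '<<f>>'.
`findall` yields the raw match text (3 of them) because the pattern has no groups.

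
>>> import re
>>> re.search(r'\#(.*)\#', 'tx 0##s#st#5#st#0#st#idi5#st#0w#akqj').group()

The match spans [4:32] → '##s#st#5#st#0#st#idi5#st#0w#'.

'##s#st#5#st#0#st#idi5#st#0w#'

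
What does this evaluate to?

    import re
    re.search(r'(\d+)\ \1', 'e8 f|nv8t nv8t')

None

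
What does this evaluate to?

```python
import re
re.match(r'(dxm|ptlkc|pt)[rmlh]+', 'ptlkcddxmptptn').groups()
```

('pt',)

`re.match` won't scan ahead — the pattern has to work from the very first character.
The match spans [0:3] → 'ptl'.
Captured: group 1 = 'pt'.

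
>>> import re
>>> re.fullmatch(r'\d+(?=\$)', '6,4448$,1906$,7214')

None

The lookaround is zero-width — it requires the adjacent text to match without consuming it, so the asserted text isn't part of the match.
`fullmatch` succeeds only if the pattern covers the string from start to end.
Here the string isn't matched end-to-end, so the call returns None.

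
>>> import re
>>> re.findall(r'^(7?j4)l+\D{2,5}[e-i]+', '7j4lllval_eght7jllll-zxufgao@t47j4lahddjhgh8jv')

With a single group, `findall` returns only what that group captured — 1 item.

['7j4']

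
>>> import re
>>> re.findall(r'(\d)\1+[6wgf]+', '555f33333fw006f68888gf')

['5', '3', '0', '8']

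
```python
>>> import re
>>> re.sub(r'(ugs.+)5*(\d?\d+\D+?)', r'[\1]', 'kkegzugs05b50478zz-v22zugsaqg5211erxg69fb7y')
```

Pattern: the literal 'ugs', then one or more of any character (captured); then zero or more of a literal '5'; then optionally a digit, then one or more of a digit, then one or more of a non-digit (lazy) (captured).
Matches: at [5:43] → 'ugs05b50478zz-v22zugsaqg5211erxg69fb7y'.
`\1` in the replacement pulls in group 1's text for each match.

'kkegz[ugs05b50478zz-v22zugsaqg5211erxg69fb]'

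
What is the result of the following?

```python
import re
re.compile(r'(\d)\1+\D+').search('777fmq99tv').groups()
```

('7',)

The match spans [0:6] → '777fmq'.
Captured: group 1 = '7'.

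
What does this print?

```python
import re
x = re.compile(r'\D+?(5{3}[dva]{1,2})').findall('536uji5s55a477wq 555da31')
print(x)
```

This matches one or more of a non-digit (lazy); then exactly 3 of a literal '5', then 1 to 2 of one of [dva] (captured).
Walking the string: at [14:22] match 'wq 555da', group 1 = '555da'.
One capturing group, so `findall` returns just the captured substring from the one match — 1 in all.

['555da']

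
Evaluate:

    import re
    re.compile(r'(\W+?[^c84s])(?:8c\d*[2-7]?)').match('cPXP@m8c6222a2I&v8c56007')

This matches one or more of a non-word character (lazy), then any character except [c84s] (captured); then the literal '8c', then zero or more of a digit, then optionally a character in [2-7] (non-capturing group).
`re.match` only tries the pattern at the start of the string.
Here position 0 doesn't satisfy it, so the call returns None.

None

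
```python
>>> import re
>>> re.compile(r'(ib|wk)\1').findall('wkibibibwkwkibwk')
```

A backreference is literal: `\1` must see the identical characters the first group matched.
Walking the string: at [2:6] match 'ibib', group 1 = 'ib'; at [8:12] match 'wkwk', group 1 = 'wk'.
One capturing group, so `findall` returns just the captured substring from each match — 2 in all.

['ib', 'wk']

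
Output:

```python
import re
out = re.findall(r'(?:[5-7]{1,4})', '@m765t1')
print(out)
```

['765']

This matches 1 to 4 of a character in [5-7] (non-capturing group).
Scanning left to right: at [2:5] → '765'.
Since nothing is captured, `findall` lists the 1 matched substring directly.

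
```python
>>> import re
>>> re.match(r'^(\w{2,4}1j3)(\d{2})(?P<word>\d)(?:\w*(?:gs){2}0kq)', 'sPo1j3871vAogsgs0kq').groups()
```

('sPo1j3', '87', '1')

The match spans [0:19] → 'sPo1j3871vAogsgs0kq'.
Captured: group 1 = 'sPo1j3', group 2 = '87', group 3 = '1'.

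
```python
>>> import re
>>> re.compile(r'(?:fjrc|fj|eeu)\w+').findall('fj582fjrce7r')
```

['fj582fjrce7r']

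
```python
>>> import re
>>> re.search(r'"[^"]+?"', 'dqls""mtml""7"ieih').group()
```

The match spans [5:11] → '"mtml"'.

'"mtml"'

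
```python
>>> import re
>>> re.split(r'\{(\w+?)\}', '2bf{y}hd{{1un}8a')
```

Matches to split on: at [3:6] → '{y}'; at [9:14] → '{1un}'.
Because the pattern has a capturing group, `split` also inserts each captured text between the pieces.

['2bf', 'y', 'hd{', '1un', '8a']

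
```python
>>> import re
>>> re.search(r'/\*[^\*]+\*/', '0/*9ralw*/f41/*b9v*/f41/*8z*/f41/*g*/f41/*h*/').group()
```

'/*9ralw*/'

The match spans [1:10] → '/*9ralw*/'.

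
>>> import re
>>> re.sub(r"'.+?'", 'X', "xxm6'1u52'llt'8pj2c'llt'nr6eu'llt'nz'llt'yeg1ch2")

A non-greedy quantifier consumes as few characters as it can — just enough that the remainder of the pattern still matches from where it stops; whatever follows it matches normally.
Every occurrence is swapped for 'X'.

"xxm6XlltXlltXlltXllt'yeg1ch2"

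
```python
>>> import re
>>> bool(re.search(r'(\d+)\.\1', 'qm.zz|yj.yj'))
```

False

After group 1 captures some text, `\1` only succeeds where that same text appears again.
Here nothing in the string fits, so the call returns None, and `bool(None)` is False.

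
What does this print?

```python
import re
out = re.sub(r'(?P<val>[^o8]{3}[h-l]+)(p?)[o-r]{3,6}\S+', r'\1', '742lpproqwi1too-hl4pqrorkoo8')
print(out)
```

742l

This matches exactly 3 of any character except [o8], then one or more of a character in [h-l] (captured as 'val'); then optionally a literal 'p' (captured); then 3 to 6 of a character in [o-r], then one or more of a non-whitespace character.
Matches: at [0:28] → '742lpproqwi1too-hl4pqrorkoo8'.
`\1` in the replacement pulls in group 1's text for each match.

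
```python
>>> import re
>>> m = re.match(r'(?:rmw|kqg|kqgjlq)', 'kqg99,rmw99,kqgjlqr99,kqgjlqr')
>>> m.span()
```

`re.match` won't scan ahead — the pattern has to work from the very first character.
The match spans [0:3] → 'kqg'.

(0, 3)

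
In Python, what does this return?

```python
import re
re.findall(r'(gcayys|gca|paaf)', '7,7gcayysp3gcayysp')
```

Branches in `(...|...)` are attempted left-to-right; the first branch that allows the whole pattern to succeed is taken.
With a single group, `findall` returns only what that group captured — 2 items.

['gcayys', 'gcayys']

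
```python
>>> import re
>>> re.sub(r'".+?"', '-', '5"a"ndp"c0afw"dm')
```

'5-ndp-dm'

Because the quantifier is non-greedy, it stops expanding at the earliest point where the rest of the pattern can succeed.
Each match is replaced by '-'.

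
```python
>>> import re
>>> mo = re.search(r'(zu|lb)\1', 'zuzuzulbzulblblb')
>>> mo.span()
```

(0, 4)

The backreference `\1` re-matches whatever the first group consumed, character for character.
The match spans [0:4] → 'zuzu'.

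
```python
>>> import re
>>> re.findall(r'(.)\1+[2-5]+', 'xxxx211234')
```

['x', '1']

A backreference is literal: `\1` must see the identical characters the first group matched.
Scanning left to right: at [0:5] match 'xxxx2', group 1 = 'x'; at [5:10] match '11234', group 1 = '1'.
Because there's exactly one group, `findall` drops the full match and keeps group 1 from each hit.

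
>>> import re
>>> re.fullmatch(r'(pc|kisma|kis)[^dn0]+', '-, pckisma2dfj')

None

`re.fullmatch` is like wrapping the pattern in `^…$` (in single-line mode).
Here the pattern can't cover the whole string, so the call returns None.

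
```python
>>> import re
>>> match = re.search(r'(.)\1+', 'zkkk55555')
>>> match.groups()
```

('k',)

`\1` has to match the exact text group 1 already captured.
`re.search` tries every starting position until one works.
The match spans [1:4] → 'kkk'.
Captured: group 1 = 'k'.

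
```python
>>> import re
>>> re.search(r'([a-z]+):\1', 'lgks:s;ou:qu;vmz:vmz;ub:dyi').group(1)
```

's'

`\1` is not a pattern — it's the concrete string captured by group 1, re-applied verbatim.
`re.search` scans for the first position where the pattern succeeds.
The match spans [3:6] → 's:s'.
Captured: group 1 = 's'.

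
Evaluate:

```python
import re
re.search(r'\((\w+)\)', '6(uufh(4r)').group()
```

The match spans [6:10] → '(4r)'.

'(4r)'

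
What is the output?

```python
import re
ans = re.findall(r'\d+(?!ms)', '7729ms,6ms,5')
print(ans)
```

['772', '5']

The negative lookahead/lookbehind blocks any match where the forbidden context is present.
Since nothing is captured, `findall` lists the 2 matched substrings directly.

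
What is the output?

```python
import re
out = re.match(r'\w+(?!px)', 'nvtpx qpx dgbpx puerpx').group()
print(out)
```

`(?!…)`/`(?<!…)` only lets a position through if the neighbouring text does NOT match; no characters are consumed.
`match` is anchored at position 0; if the pattern doesn't fit there, it returns None.
The match spans [0:5] → 'nvtpx'.

nvtpx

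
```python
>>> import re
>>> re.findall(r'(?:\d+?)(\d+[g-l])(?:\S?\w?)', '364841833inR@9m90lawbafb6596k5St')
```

['64841833i', '0l', '596k']

This matches one or more of a digit (lazy) (non-capturing group); then one or more of a digit, then a character in [g-l] (captured); then optionally a non-whitespace character, then optionally a word character (non-capturing group).
A non-greedy quantifier consumes as few characters as it can — just enough that the remainder of the pattern still matches from where it stops; whatever follows it matches normally.
Walking the string: at [0:12] match '364841833inR', group 1 = '64841833i'; at [15:20] match '90law', group 1 = '0l'; at [24:31] match '6596k5S', group 1 = '596k'.
One capturing group, so `findall` returns just the captured substring from each match — 3 in all.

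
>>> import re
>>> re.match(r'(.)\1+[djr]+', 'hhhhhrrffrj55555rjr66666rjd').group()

A backreference is literal: `\1` must see the identical characters the first group matched.
`re.match` only tries the pattern at the start of the string.
The match spans [0:7] → 'hhhhhrr'.
Captured: group 1 = 'h'.

'hhhhhrr'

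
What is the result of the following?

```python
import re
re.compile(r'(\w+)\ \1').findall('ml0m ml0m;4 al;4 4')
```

['ml0m', '4']

The backreference `\1` re-matches whatever the first group consumed, character for character.
With a single group, `findall` returns only what that group captured — 2 items.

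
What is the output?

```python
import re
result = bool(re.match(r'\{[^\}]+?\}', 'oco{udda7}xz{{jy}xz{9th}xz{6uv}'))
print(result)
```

False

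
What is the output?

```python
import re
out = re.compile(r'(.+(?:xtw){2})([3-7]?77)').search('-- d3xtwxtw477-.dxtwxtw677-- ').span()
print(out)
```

(0, 26)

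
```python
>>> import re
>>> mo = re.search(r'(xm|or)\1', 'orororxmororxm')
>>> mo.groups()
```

('or',)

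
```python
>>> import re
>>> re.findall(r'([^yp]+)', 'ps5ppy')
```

['s5']

This matches one or more of any character except [yp] (captured).
Scanning left to right: at [1:3] match 's5', group 1 = 's5'.
With a single group, `findall` returns only what that group captured — 1 item.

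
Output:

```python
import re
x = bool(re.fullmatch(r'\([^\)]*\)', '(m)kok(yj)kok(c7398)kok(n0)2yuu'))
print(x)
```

`re.fullmatch` is like wrapping the pattern in `^…$` (in single-line mode).
Here there's no way to consume every character, so the call returns None, and `bool(None)` is False.

False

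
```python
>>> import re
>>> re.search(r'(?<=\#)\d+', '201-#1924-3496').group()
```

The positive lookaround only admits positions where the adjacent text matches; those characters stay outside the span.
`search` walks the string left to right and returns the first match it finds.
The match spans [5:9] → '1924'.

'1924'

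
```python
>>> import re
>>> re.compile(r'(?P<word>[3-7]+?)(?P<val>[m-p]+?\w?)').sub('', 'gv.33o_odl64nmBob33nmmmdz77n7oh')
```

The pattern matches one or more of a character in [3-7] (lazy) (captured as 'word'); then one or more of a character in [m-p] (lazy), then optionally a word character (captured as 'val').
With the lazy modifier that quantifier settles for the fewest repetitions that let the rest of the pattern succeed (the atoms after it are unaffected and can still be greedy).
Matches: at [3:7] → '33o_'; at [10:14] → '64nm'; at [17:21] → '33nm'; at [25:29] → '77n7'.
Every occurrence is swapped for ''.

'gv.odlBobmmdzoh'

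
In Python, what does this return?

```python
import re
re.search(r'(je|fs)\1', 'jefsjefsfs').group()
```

After group 1 captures some text, `\1` only succeeds where that same text appears again.
The match spans [6:10] → 'fsfs'.

'fsfs'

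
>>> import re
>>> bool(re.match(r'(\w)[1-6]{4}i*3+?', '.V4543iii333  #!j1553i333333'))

False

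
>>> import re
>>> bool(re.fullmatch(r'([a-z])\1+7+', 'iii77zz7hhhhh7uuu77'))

False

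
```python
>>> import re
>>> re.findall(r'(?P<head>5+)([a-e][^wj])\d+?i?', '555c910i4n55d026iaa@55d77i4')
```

Pattern: one or more of a literal '5' (captured as 'head'); then a character in [a-e], then any character except [wj] (captured); then one or more of a digit (lazy), then optionally the literal 'i'.
Walking the string: at [0:6] match '555c91', groups = ('555', 'c9'); at [10:15] match '55d02', groups = ('55', 'd0'); at [20:26] match '55d77i', groups = ('55', 'd7').
With 2 capturing groups, `findall` returns a 2-tuple per match.

[('555', 'c9'), ('55', 'd0'), ('55', 'd7')]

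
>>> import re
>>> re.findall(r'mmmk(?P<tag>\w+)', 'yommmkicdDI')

['icdDI']

This matches the literal 'mmm', then a literal 'k'; then one or more of a word character (captured as 'tag').
Scanning left to right: at [2:11] match 'mmmkicdDI', group 1 = 'icdDI'.
Because there's exactly one group, `findall` drops the full match and keeps group 1 from the one hit.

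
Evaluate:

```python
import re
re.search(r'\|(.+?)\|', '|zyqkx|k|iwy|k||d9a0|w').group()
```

'|zyqkx|'

A non-greedy quantifier consumes as few characters as it can — just enough that the remainder of the pattern still matches from where it stops; whatever follows it matches normally.
The match spans [0:7] → '|zyqkx|'.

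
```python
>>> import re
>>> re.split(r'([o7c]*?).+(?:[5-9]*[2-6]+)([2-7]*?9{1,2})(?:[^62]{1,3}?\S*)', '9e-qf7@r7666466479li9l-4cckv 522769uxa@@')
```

The pattern matches zero or more of one of [o7c] (lazy) (captured); then one or more of any character; then zero or more of a character in [5-9], then one or more of a character in [2-6] (non-capturing group); then zero or more of a character in [2-7] (lazy), then 1 to 2 of the literal '9' (captured); then 1 to 3 of any character except [62] (lazy), then zero or more of a non-whitespace character (non-capturing group).
Matches to split on: at [0:40] → '9e-qf7@r7666466479li9l-4cckv 522769uxa@@'.
With a capturing group present, the delimiter's captured portion is kept in the result list.

['', '', '9', '']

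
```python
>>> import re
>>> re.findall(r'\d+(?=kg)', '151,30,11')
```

[]

No capturing groups, so `findall` returns the 0 full match strings.
Nothing in the string satisfies the pattern, so the list is empty.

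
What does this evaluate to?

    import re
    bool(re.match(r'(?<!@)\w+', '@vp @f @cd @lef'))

False

The negative lookahead/lookbehind blocks any match where the forbidden context is present.
With `match`, the pattern is implicitly anchored at the beginning.
Here position 0 doesn't satisfy it, so the call returns None, and `bool(None)` is False.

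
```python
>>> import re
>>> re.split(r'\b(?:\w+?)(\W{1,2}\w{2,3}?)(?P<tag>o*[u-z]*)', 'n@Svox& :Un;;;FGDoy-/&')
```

['', '@Sv', 'ox', '& :Un;;;FGDoy-/&']

This matches a word boundary (`\b`, zero-width); then one or more of a word character (lazy) (non-capturing group); then 1 to 2 of a non-word character, then 2 to 3 of a word character (lazy) (captured); then zero or more of the literal 'o', then zero or more of a character in [u-z] (captured as 'tag').
Matches to split on: at [0:6] → 'n@Svox'.
The group in the pattern means `split` returns the separators' captures alongside the pieces.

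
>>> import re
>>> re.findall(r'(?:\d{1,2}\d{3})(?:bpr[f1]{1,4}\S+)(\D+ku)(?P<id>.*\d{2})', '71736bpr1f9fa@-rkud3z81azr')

Pattern: 1 to 2 of a digit, then exactly 3 of a digit (non-capturing group); then the literal 'bpr', then 1 to 4 of one of [f1], then one or more of a non-whitespace character (non-capturing group); then one or more of a non-digit, then the literal 'ku' (captured); then zero or more of any character, then exactly 2 of a digit (captured as 'id').
Scanning left to right: at [0:23] match '71736bpr1f9fa@-rkud3z81', groups = ('rku', 'd3z81').
`findall` packs the 2 group values into a tuple for every match.

[('rku', 'd3z81')]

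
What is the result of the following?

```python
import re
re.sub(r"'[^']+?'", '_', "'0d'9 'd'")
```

'_9 _'

Matches: at [0:4] → "'0d'"; at [6:9] → "'d'".
`sub` substitutes '_' at each match site.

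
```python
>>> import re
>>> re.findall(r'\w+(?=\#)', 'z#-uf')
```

['z']

Because the assertion is zero-width, the text it checks is not consumed and won't appear in the result.
Walking the string: at [0:1] → 'z'.
With no groups in the pattern, `findall` gives back each whole match — 1 here.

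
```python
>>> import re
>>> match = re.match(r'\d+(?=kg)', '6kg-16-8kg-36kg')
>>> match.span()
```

(0, 1)

Because the assertion is zero-width, the text it checks is not consumed and won't appear in the result.
`re.match` won't scan ahead — the pattern has to work from the very first character.
The match spans [0:1] → '6'.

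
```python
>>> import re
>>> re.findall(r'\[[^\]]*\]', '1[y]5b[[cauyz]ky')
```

`findall` yields the raw match text (2 of them) because the pattern has no groups.

['[y]', '[[cauyz]']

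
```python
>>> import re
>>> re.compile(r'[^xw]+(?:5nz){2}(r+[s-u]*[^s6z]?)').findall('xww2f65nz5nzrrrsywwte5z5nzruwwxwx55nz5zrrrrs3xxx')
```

['rrrsy']

The pattern matches one or more of any character except [xw], then the literal '5nz' repeated 2 times; then one or more of a literal 'r', then zero or more of a character in [s-u], then optionally any character except [s6z] (captured).
Scanning left to right: at [3:17] match '2f65nz5nzrrrsy', group 1 = 'rrrsy'.
With a single group, `findall` returns only what that group captured — 1 item.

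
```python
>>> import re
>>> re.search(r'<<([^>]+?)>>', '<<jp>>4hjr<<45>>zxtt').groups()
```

Unlike `match`, `search` isn't anchored — it looks for the pattern anywhere in the string.
The match spans [0:6] → '<<jp>>'.
Captured: group 1 = 'jp'.

('jp',)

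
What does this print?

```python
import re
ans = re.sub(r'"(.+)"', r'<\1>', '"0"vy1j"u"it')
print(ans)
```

Matches: at [0:10] → '"0"vy1j"u"'.
`\1` in the replacement pulls in group 1's text for each match.

<0"vy1j"u>it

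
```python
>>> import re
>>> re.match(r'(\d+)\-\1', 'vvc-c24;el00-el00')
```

None

`re.match` only tries the pattern at the start of the string.
Here the string doesn't start with a match, so the call returns None.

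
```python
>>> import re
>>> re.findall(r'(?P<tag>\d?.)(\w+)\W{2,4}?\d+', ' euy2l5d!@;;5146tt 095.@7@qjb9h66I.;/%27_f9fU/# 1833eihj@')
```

[(' ', 'euy2l5d'), (' ', '095'), ('@', 'qjb9h66I'), ('_', 'f9fU')]

The pattern matches optionally a digit, then any character (captured as 'tag'); then one or more of a word character (captured); then 2 to 4 of a non-word character (lazy); then one or more of a digit.
Walking the string: at [0:16] match ' euy2l5d!@;;5146', groups = (' ', 'euy2l5d'); at [18:25] match ' 095.@7', groups = (' ', '095'); at [25:40] match '@qjb9h66I.;/%27', groups = ('@', 'qjb9h66I'); at [40:52] match '_f9fU/# 1833', groups = ('_', 'f9fU').
`findall` packs the 2 group values into a tuple for every match.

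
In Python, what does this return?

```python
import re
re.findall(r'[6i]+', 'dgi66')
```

['i66']

The pattern matches one or more of one of [6i].
Walking the string: at [2:5] → 'i66'.
No capturing groups, so `findall` returns the 1 full match string.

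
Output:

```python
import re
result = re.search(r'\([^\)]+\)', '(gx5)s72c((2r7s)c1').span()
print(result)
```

(0, 5)

`re.search` scans for the first position where the pattern succeeds.
The match spans [0:5] → '(gx5)'.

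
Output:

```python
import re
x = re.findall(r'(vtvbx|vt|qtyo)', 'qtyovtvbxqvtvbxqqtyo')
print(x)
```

['qtyo', 'vtvbx', 'vtvbx', 'qtyo']

Alternation tries branches left to right and keeps the first one that lets the overall match succeed at that position.
Scanning left to right: at [0:4] match 'qtyo', group 1 = 'qtyo'; at [4:9] match 'vtvbx', group 1 = 'vtvbx'; at [10:15] match 'vtvbx', group 1 = 'vtvbx'; at [16:20] match 'qtyo', group 1 = 'qtyo'.
`findall` collects group 1 from each match (4 total).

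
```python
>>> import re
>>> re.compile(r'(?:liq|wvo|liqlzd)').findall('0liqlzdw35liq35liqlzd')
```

['liq', 'liq', 'liq']

Alternation isn't longest-match — the leftmost alternative that fits at this position is chosen.
Matches: at [1:4] → 'liq'; at [10:13] → 'liq'; at [15:18] → 'liq'.
No capturing groups, so `findall` returns the 3 full match strings.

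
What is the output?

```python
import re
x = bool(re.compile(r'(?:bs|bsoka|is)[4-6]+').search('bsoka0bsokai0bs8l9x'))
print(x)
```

False

`re.search` tries every starting position until one works.
Here nothing in the string fits, so the call returns None, and `bool(None)` is False.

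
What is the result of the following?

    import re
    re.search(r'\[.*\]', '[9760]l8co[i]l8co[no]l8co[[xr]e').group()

'[9760]l8co[i]l8co[no]l8co[[xr]'

`re.search` scans for the first position where the pattern succeeds.
The match spans [0:30] → '[9760]l8co[i]l8co[no]l8co[[xr]'.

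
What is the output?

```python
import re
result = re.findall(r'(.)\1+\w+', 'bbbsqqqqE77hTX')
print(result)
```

['b']

A backreference is literal: `\1` must see the identical characters the first group matched.
Matches: at [0:14] match 'bbbsqqqqE77hTX', group 1 = 'b'.
With a single group, `findall` returns only what that group captured — 1 item.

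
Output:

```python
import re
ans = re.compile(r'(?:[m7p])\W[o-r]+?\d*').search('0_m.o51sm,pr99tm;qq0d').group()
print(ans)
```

Pattern: one of [m7p] (non-capturing group); then a non-word character, then one or more of a character in [o-r] (lazy), then zero or more of a digit.
`search` walks the string left to right and returns the first match it finds.
The match spans [2:7] → 'm.o51'.

m.o51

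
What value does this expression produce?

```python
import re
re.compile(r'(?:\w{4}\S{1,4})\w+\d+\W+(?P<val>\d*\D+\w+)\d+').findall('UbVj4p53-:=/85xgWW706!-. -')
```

Because there's exactly one group, `findall` drops the full match and keeps group 1 from the one hit.

['85xgWW70']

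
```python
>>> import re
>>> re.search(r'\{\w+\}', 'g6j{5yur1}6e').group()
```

'{5yur1}'

`re.search` tries every starting position until one works.
The match spans [3:10] → '{5yur1}'.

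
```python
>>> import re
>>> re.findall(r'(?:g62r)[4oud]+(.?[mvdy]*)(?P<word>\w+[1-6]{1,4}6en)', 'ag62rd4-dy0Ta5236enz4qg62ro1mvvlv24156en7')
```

`findall` packs the 2 group values into a tuple for every match.

[('-dy', '0Ta5236enz4qg62ro1mvvlv24156en')]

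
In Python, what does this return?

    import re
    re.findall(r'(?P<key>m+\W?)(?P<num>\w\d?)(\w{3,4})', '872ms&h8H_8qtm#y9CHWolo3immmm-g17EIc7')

[('m#', 'y9', 'CHWo'), ('mmmm-', 'g1', '7EIc')]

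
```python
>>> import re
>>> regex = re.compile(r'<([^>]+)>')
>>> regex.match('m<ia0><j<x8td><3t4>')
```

`re.match` won't scan ahead — the pattern has to work from the very first character.
Here the string doesn't start with a match, so the call returns None.

None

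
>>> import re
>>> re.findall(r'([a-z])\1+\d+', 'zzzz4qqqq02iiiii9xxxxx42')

['z', 'q', 'i', 'x']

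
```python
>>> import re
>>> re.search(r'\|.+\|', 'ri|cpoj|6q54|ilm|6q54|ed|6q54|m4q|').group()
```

'|cpoj|6q54|ilm|6q54|ed|6q54|m4q|'

`re.search` tries every starting position until one works.
The match spans [2:34] → '|cpoj|6q54|ilm|6q54|ed|6q54|m4q|'.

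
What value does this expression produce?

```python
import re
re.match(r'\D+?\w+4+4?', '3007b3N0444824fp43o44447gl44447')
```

With `match`, the pattern is implicitly anchored at the beginning.
Here the pattern fails at index 0, so the call returns None.

None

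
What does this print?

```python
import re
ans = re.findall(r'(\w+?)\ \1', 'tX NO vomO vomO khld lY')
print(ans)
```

`\1` has to match the exact text group 1 already captured.
One capturing group, so `findall` returns just the captured substring from the one match — 1 in all.

['vomO']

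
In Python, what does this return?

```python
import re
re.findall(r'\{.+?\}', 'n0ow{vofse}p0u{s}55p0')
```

['{vofse}', '{s}']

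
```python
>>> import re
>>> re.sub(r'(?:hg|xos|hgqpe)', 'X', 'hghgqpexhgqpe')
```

'XXqpexXqpe'

Branches in `(...|...)` are attempted left-to-right; the first branch that allows the whole pattern to succeed is taken.
Every occurrence is swapped for 'X'.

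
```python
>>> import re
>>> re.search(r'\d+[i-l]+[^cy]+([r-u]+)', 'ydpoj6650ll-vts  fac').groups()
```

('s',)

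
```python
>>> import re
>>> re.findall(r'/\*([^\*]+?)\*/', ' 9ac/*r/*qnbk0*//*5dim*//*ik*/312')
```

['qnbk0', '5dim', 'ik']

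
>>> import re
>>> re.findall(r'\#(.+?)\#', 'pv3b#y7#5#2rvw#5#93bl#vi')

Because there's exactly one group, `findall` drops the full match and keeps group 1 from each hit.

['y7', '2rvw', '93bl']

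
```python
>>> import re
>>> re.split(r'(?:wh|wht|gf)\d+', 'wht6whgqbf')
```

Matches to split on: at [0:4] → 'wht6'.
Each match becomes a cut point; 2 segments remain.

['', 'whgqbf']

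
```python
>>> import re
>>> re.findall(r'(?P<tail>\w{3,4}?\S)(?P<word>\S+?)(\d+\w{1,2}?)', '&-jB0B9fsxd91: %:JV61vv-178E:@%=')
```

[('jB0B', '9fsxd', '91'), ('JV61', 'vv-', '178E')]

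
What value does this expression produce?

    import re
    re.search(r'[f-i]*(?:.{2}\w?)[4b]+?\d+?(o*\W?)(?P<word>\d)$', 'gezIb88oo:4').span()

(0, 11)

The match spans [0:11] → 'gezIb88oo:4'.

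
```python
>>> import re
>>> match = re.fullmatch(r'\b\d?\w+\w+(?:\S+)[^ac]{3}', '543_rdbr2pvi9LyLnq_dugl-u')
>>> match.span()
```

`fullmatch` succeeds only if the pattern covers the string from start to end.
The match spans [0:25] → '543_rdbr2pvi9LyLnq_dugl-u'.

(0, 25)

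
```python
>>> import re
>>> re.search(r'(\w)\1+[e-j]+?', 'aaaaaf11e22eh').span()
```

A backreference is literal: `\1` must see the identical characters the first group matched.
The match spans [0:6] → 'aaaaaf'.

(0, 6)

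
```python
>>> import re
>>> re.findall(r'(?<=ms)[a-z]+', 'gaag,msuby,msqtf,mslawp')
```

['uby', 'qtf', 'lawp']

The `(?=…)`/`(?<=…)` assertion just peeks at neighbouring text; it doesn't advance the match position.
Scanning left to right: at [7:10] → 'uby'; at [13:16] → 'qtf'; at [19:23] → 'lawp'.
No capturing groups, so `findall` returns the 3 full match strings.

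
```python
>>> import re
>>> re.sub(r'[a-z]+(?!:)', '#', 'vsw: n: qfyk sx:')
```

The negative lookahead/lookbehind blocks any match where the forbidden context is present.
Matches: at [0:2] → 'vs'; at [8:12] → 'qfyk'; at [13:14] → 's'.
Each match is replaced by '#'.

'#w: n: # #x:'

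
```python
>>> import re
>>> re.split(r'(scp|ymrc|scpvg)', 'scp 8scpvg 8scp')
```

`|` is ordered: at each position the engine commits to the first alternative that works.
The group in the pattern means `split` returns the separators' captures alongside the pieces.

['', 'scp', ' 8', 'scp', 'vg 8', 'scp', '']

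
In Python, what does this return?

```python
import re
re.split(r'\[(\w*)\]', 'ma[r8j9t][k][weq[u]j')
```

['ma', 'r8j9t', '', 'k', '[weq', 'u', 'j']

`re.split` interleaves the captured-group text with the surrounding fragments.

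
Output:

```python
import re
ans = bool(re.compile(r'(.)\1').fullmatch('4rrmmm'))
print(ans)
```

The backreference `\1` re-matches whatever the first group consumed, character for character.
`re.fullmatch` is like wrapping the pattern in `^…$` (in single-line mode).
Here the pattern can't cover the whole string, so the call returns None, and `bool(None)` is False.

False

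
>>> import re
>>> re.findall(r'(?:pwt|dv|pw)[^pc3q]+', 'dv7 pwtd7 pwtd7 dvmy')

['dv7 ', 'pwtd7 ', 'pwtd7 dvmy']

Walking the string: at [0:4] → 'dv7 '; at [4:10] → 'pwtd7 '; at [10:20] → 'pwtd7 dvmy'.
No capturing groups, so `findall` returns the 3 full match strings.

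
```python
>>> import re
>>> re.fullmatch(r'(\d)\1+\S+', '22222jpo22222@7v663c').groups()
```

A backreference is literal: `\1` must see the identical characters the first group matched.
`re.fullmatch` requires the pattern to consume the entire string.
The match spans [0:20] → '22222jpo22222@7v663c'.
Captured: group 1 = '2'.

('2',)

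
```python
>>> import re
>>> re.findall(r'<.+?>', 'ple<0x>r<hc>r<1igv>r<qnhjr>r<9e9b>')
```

['<0x>', '<hc>', '<1igv>', '<qnhjr>', '<9e9b>']

A non-greedy quantifier consumes as few characters as it can — just enough that the remainder of the pattern still matches from where it stops; whatever follows it matches normally.
Scanning left to right: at [3:7] → '<0x>'; at [8:12] → '<hc>'; at [13:19] → '<1igv>'; at [20:27] → '<qnhjr>'; at [28:34] → '<9e9b>'.
No capturing groups, so `findall` returns the 5 full match strings.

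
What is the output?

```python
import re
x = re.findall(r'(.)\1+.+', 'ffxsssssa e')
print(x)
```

`\1` is not a pattern — it's the concrete string captured by group 1, re-applied verbatim.
Because there's exactly one group, `findall` drops the full match and keeps group 1 from the one hit.

['f']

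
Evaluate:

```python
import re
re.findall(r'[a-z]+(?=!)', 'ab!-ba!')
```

['ab', 'ba']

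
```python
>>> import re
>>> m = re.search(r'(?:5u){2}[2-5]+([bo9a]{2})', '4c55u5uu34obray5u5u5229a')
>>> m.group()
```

'5u5u5229a'

Pattern: the literal '5u' repeated 2 times, then one or more of a character in [2-5]; then exactly 2 of one of [bo9a] (captured).
Unlike `match`, `search` isn't anchored — it looks for the pattern anywhere in the string.
The match spans [15:24] → '5u5u5229a'.
Captured: group 1 = '9a'.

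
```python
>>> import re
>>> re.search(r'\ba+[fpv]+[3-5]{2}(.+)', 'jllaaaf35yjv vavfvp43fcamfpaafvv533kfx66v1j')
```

Here the pattern never matches, so the call returns None.

None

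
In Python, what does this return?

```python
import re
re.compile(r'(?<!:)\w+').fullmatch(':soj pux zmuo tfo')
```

For `fullmatch`, every character of the input must be accounted for by the pattern.
Here there's no way to consume every character, so the call returns None.

None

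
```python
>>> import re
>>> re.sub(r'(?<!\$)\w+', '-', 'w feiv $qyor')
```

'- - $q-'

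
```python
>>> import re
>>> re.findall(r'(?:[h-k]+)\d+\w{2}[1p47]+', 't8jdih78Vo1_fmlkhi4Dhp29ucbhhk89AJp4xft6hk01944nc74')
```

['ih78Vo1', 'khi4Dhp', 'hhk89AJp4', 'hk01944nc74']

With no groups in the pattern, `findall` gives back each whole match — 4 here.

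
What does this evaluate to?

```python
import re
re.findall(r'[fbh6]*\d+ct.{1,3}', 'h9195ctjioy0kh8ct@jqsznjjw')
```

['h9195ctjio', 'h8ct@jq']

Since nothing is captured, `findall` lists the 2 matched substrings directly.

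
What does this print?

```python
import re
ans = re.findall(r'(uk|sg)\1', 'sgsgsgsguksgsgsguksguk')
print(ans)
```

The backreference `\1` re-matches whatever the first group consumed, character for character.
Scanning left to right: at [0:4] match 'sgsg', group 1 = 'sg'; at [4:8] match 'sgsg', group 1 = 'sg'; at [10:14] match 'sgsg', group 1 = 'sg'.
One capturing group, so `findall` returns just the captured substring from each match — 3 in all.

['sg', 'sg', 'sg']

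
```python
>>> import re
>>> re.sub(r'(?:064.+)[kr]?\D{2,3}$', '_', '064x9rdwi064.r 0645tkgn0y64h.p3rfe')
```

'_'

Pattern: the literal '064', then one or more of any character (non-capturing group); then optionally one of [kr]; then 2 to 3 of a non-digit; then anchored at the end.
Matches: at [0:34] → '064x9rdwi064.r 0645tkgn0y64h.p3rfe'.
Each match is replaced by '_'.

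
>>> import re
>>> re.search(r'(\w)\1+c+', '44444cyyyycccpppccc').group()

'44444c'

The backreference `\1` re-matches whatever the first group consumed, character for character.
The match spans [0:6] → '44444c'.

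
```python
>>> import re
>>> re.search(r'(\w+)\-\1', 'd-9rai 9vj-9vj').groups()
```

A backreference is literal: `\1` must see the identical characters the first group matched.
`re.search` tries every starting position until one works.
The match spans [7:14] → '9vj-9vj'.
Captured: group 1 = '9vj'.

('9vj',)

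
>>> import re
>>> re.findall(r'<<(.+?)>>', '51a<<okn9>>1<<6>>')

Scanning left to right: at [3:11] match '<<okn9>>', group 1 = 'okn9'; at [12:17] match '<<6>>', group 1 = '6'.
With a single group, `findall` returns only what that group captured — 2 items.

['okn9', '6']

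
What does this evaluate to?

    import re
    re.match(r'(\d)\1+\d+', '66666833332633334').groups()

('6',)

The match spans [0:17] → '66666833332633334'.
Captured: group 1 = '6'.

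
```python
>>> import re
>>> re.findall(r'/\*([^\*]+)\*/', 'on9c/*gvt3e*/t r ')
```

['gvt3e']

`findall` collects group 1 from the one match (1 total).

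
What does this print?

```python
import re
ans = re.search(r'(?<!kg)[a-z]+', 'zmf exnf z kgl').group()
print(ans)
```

zmf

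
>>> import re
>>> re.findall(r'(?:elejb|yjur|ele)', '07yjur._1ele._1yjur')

Matches: at [2:6] → 'yjur'; at [9:12] → 'ele'; at [15:19] → 'yjur'.
Since nothing is captured, `findall` lists the 3 matched substrings directly.

['yjur', 'ele', 'yjur']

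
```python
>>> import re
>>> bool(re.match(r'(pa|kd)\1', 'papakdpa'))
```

True

With `match`, the pattern is implicitly anchored at the beginning.
The match spans [0:4] → 'papa'.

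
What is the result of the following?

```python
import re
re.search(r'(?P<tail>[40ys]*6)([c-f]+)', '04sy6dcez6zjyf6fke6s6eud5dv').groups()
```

The match spans [0:8] → '04sy6dce'.
Captured: group 1 = '04sy6', group 2 = 'dce'.

('04sy6', 'dce')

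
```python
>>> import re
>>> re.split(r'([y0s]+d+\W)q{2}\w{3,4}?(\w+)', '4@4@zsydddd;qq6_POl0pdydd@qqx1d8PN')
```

['4@4@z', 'sydddd;', 'Ol0pdydd', '@qqx1d8PN']

Pattern: one or more of one of [y0s], then one or more of the literal 'd', then a non-word character (captured); then exactly 2 of the literal 'q', then 3 to 4 of a word character (lazy); then one or more of a word character (captured).
Because the quantifier is non-greedy, it stops expanding at the earliest point where the rest of the pattern can succeed.
Matches to split on: at [5:25] → 'sydddd;qq6_POl0pdydd'.
The group in the pattern means `split` returns the separators' captures alongside the pieces.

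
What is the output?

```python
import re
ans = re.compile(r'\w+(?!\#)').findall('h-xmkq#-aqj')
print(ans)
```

The negative lookahead/lookbehind blocks any match where the forbidden context is present.
Matches: at [0:1] → 'h'; at [2:5] → 'xmk'; at [8:11] → 'aqj'.
Since nothing is captured, `findall` lists the 3 matched substrings directly.

['h', 'xmk', 'aqj']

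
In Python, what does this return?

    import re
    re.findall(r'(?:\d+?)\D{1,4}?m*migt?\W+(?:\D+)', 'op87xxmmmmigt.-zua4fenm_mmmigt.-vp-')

['87xxmmmmigt.-zua']

The pattern matches one or more of a digit (lazy) (non-capturing group); then 1 to 4 of a non-digit (lazy), then zero or more of a literal 'm', then the literal 'mig'; then optionally a literal 't', then one or more of a non-word character; then one or more of a non-digit (non-capturing group).
Scanning left to right: at [2:18] → '87xxmmmmigt.-zua'.
`findall` yields the raw match text (1 of them) because the pattern has no groups.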